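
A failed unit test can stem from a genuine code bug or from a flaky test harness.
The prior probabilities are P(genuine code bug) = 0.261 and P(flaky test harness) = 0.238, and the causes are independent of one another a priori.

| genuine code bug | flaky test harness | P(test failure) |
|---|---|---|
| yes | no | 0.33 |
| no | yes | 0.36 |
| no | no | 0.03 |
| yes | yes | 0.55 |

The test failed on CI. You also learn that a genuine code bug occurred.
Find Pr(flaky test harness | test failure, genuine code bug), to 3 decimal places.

Enumerate both values of flaky test harness and weight by the priors:
  P(test failure | genuine code bug) = 0.33×0.762 + 0.55×0.238
        = 0.251460 + 0.130900 = 0.382360
Configurations with flaky test harness contribute 0.130900, so
  P(flaky test harness | test failure, genuine code bug) = 0.130900 / 0.382360 ≈ 0.342

Pr(flaky test harness | test failure, genuine code bug) ≈ 0.342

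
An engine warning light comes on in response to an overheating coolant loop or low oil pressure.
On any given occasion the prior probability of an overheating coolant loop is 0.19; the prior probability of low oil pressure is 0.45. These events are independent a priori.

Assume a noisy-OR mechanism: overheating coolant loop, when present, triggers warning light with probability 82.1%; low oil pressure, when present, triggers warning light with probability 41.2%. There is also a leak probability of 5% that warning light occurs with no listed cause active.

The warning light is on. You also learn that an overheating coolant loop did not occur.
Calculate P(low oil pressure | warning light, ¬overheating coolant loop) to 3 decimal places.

Under noisy-OR, P(warning light | causes) = 1 − (1−0.05)·∏(1−qᵢ) over the active causes.
Numerator (weight on configurations with low oil pressure): 0.4414*0.45 = 0.198630
The normalizing constant is 0.05*0.55 + 0.4414*0.45 = 0.226130
Posterior = 0.198630 / 0.226130 ≈ 0.878

P(low oil pressure | warning light, ¬overheating coolant loop) ≈ 0.878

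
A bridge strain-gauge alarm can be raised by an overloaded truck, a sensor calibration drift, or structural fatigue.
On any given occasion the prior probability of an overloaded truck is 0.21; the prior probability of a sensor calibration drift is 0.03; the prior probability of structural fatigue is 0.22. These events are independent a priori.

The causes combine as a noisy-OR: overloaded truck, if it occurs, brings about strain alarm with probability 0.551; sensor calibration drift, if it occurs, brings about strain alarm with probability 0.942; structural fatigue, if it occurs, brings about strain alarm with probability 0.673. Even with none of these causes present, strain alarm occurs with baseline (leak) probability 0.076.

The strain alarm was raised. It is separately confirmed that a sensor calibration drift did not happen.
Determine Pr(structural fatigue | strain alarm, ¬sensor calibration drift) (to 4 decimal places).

Under noisy-OR, P(strain alarm | causes) = 1 − (1−0.076)·∏(1−qᵢ) over the active causes.
P(strain alarm | ¬sensor calibration drift) = 0.076*0.79*0.78 + 0.697852*0.79*0.22 + 0.585124*0.21*0.78 + 0.864336*0.21*0.22 = 0.046831 + 0.121287 + 0.095843 + 0.039932 = 0.303893
Of this, 0.161219 comes from 0.121287 + 0.039932 (the structural fatigue=true cases).
P(structural fatigue | strain alarm, ¬sensor calibration drift) = 0.161219 / 0.303893 ≈ 0.5305

Pr(structural fatigue | strain alarm, ¬sensor calibration drift) ≈ 0.5305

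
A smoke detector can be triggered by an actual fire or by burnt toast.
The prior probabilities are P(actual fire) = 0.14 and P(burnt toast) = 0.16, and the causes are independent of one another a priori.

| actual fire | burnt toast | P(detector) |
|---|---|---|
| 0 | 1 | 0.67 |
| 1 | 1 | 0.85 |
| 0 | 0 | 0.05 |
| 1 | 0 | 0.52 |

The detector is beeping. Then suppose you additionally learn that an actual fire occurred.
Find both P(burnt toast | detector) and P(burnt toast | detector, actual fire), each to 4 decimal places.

For the numerator, keep only burnt toast=true terms: 0.092192 + 0.019040 = 0.111232
Denominator P(detector): 0.05×0.86×0.84 + 0.67×0.86×0.16 + 0.52×0.14×0.84 + 0.85×0.14×0.16 = 0.208504
P(burnt toast | detector) = 0.111232/0.208504 ≈ 0.5335

With the extra evidence:
By total probability over both values of burnt toast:
  P(detector | actual fire) = 0.52×0.84 + 0.85×0.16
        = 0.436800 + 0.136000 = 0.572800
The terms with burnt toast present sum to 0.136000, so
  P(burnt toast | detector, actual fire) = 0.136000 / 0.572800 ≈ 0.2374
Conditioning on actual fire lowers the posterior on burnt toast: the classic explaining-away effect in a common-effect structure.

P(burnt toast | detector) ≈ 0.5335; P(burnt toast | detector, actual fire) ≈ 0.2374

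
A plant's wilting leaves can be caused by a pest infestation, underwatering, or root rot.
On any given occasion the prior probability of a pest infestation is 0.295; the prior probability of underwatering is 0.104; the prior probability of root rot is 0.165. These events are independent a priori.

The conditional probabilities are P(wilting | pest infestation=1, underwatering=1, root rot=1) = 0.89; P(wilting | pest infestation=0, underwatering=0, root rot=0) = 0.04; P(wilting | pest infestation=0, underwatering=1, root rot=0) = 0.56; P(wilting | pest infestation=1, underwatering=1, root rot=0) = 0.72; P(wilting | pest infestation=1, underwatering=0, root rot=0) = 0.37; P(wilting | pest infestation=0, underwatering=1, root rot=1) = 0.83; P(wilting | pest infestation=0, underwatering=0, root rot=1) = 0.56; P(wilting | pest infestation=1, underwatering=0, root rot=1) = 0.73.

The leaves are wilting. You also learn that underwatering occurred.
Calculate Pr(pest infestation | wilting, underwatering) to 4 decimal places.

Pr(pest infestation | wilting, underwatering) ≈ 0.3411

P(wilting | underwatering) = 0.56·0.705·0.835 + 0.83·0.705·0.165 + 0.72·0.295·0.835 + 0.89·0.295·0.165 = 0.329658 + 0.096550 + 0.177354 + 0.043321 = 0.646883
Of this, 0.220675 comes from 0.177354 + 0.043321 (the pest infestation=true cases).
So P(pest infestation | wilting, underwatering) = 0.220675/0.646883 ≈ 0.3411.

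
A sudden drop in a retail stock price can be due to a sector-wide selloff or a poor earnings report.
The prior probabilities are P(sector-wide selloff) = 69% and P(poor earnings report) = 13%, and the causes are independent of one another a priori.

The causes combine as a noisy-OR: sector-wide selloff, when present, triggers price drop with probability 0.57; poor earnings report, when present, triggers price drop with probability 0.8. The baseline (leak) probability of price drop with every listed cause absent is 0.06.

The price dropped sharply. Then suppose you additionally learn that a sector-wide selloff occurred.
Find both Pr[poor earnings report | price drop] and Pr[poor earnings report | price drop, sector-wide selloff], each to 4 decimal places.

Pr[poor earnings report | price drop] ≈ 0.2355; Pr[poor earnings report | price drop, sector-wide selloff] ≈ 0.1873

Under noisy-OR, P(price drop | causes) = 1 − (1−0.06)·∏(1−qᵢ) over the active causes.
P(price drop) = 0.06*0.31*0.87 + 0.812*0.31*0.13 + 0.5958*0.69*0.87 + 0.91916*0.69*0.13 = 0.016182 + 0.032724 + 0.357659 + 0.082449 = 0.489014
The poor earnings report-present share is 0.032724 + 0.082449 = 0.115173.
So P(poor earnings report | price drop) = 0.115173/0.489014 ≈ 0.2355.

Now condition on the additional information:
P(price drop | sector-wide selloff) = 0.5958·0.87 + 0.91916·0.13 = 0.518346 + 0.119491 = 0.637837
Restricting to configurations with poor earnings report present: 0.91916·0.13 = 0.119491.
P(poor earnings report | price drop, sector-wide selloff) = 0.119491 / 0.637837 ≈ 0.1873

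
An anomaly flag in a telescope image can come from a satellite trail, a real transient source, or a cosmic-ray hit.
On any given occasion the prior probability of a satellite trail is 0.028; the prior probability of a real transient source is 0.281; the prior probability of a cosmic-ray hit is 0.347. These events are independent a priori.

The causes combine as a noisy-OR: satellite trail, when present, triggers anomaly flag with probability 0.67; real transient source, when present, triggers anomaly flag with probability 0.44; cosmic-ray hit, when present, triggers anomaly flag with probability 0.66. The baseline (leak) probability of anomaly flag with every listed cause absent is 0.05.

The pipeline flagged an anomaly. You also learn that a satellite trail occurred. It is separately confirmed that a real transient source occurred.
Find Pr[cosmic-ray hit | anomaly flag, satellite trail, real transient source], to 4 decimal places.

Pr[cosmic-ray hit | anomaly flag, satellite trail, real transient source] ≈ 0.3774

Under noisy-OR, P(anomaly flag | causes) = 1 − (1−0.05)·∏(1−qᵢ) over the active causes.
For the numerator, keep only cosmic-ray hit=true terms: 0.94031·0.347 = 0.326288
Denominator P(anomaly flag | satellite trail, real transient source): 0.82444·0.653 + 0.94031·0.347 = 0.864647
Posterior = 0.326288 / 0.864647 ≈ 0.3774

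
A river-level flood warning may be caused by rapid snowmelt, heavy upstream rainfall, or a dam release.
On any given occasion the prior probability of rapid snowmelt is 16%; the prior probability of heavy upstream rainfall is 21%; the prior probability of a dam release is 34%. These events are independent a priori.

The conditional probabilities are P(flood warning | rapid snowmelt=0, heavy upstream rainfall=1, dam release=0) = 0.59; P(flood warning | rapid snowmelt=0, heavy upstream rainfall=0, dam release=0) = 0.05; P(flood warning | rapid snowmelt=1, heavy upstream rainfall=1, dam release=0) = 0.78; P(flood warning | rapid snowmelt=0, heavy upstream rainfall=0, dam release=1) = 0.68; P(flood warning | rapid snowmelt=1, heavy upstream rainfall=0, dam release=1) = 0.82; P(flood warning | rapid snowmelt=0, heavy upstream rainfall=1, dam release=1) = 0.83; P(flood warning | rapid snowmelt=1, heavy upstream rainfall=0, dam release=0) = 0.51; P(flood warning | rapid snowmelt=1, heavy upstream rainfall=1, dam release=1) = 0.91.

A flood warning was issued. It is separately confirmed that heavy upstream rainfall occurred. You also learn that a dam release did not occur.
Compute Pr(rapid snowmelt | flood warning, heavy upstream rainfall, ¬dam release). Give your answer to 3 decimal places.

By total probability over both values of rapid snowmelt:
  P(flood warning | heavy upstream rainfall, ¬dam release) = 0.59*0.84 + 0.78*0.16
        = 0.495600 + 0.124800 = 0.620400
Keeping only the rapid snowmelt-present terms gives 0.124800, so
  P(rapid snowmelt | flood warning, heavy upstream rainfall, ¬dam release) = 0.124800 / 0.620400 ≈ 0.201

Pr(rapid snowmelt | flood warning, heavy upstream rainfall, ¬dam release) ≈ 0.201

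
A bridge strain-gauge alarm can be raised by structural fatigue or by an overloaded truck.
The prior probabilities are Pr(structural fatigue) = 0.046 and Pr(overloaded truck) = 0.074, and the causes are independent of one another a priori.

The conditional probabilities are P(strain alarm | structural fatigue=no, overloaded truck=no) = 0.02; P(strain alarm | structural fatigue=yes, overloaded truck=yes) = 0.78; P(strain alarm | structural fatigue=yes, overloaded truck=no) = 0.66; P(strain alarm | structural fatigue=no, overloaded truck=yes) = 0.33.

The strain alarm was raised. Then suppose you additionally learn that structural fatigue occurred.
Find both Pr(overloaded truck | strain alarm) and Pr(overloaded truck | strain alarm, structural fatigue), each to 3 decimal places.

Pr(overloaded truck | strain alarm) ≈ 0.362; Pr(overloaded truck | strain alarm, structural fatigue) ≈ 0.086

For the numerator, keep only overloaded truck=true terms: 0.023297 + 0.002655 = 0.025952
Normalizer over all consistent configurations: 0.02×0.954×0.926 + 0.33×0.954×0.074 + 0.66×0.046×0.926 + 0.78×0.046×0.074 = 0.071733
P(overloaded truck | strain alarm) = 0.025952/0.071733 ≈ 0.362

Now condition on the additional information:
Sum P(strain alarm|·) weighted by the priors over both values of overloaded truck:
  P(strain alarm | structural fatigue) = 0.66×0.926 + 0.78×0.074
        = 0.611160 + 0.057720 = 0.668880
Configurations with overloaded truck contribute 0.057720, so
  P(overloaded truck | strain alarm, structural fatigue) = 0.057720 / 0.668880 ≈ 0.086
The drop from 0.362 to 0.086 is the explaining-away (discounting) effect.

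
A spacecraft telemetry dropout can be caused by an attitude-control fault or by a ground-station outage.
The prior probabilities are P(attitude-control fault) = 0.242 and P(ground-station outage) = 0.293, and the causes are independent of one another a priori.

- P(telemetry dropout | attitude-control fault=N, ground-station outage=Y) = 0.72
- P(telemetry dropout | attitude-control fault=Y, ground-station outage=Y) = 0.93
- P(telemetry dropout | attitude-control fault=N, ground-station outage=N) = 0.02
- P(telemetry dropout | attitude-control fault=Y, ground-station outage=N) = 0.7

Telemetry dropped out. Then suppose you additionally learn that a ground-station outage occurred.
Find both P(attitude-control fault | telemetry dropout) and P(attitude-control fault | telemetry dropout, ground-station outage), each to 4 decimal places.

Numerator (weight on configurations with attitude-control fault): 0.119766 + 0.065943 = 0.185709
Normalizer over all consistent configurations: 0.02×0.758×0.707 + 0.72×0.758×0.293 + 0.7×0.242×0.707 + 0.93×0.242×0.293 = 0.356335
Posterior = 0.185709 / 0.356335 ≈ 0.5212

Now condition on the additional information:
Numerator (weight on configurations with attitude-control fault): 0.93×0.242 = 0.225060
Denominator P(telemetry dropout | ground-station outage): 0.72×0.758 + 0.93×0.242 = 0.770820
P(attitude-control fault | telemetry dropout, ground-station outage) = 0.225060/0.770820 ≈ 0.2920

P(attitude-control fault | telemetry dropout) ≈ 0.5212; P(attitude-control fault | telemetry dropout, ground-station outage) ≈ 0.2920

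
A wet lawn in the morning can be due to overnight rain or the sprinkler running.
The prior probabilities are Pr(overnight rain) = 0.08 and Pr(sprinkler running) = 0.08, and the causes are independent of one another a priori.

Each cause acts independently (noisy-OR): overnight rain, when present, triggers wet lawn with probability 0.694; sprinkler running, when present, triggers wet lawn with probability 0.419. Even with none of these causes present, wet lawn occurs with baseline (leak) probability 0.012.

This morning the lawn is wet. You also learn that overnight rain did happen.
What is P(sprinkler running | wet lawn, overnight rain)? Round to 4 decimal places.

Under noisy-OR, P(wet lawn | causes) = 1 − (1−0.012)·∏(1−qᵢ) over the active causes.
Sum P(wet lawn|·) weighted by the priors over both values of sprinkler running:
  P(wet lawn | overnight rain) = 0.697672×0.92 + 0.824347×0.08
        = 0.641858 + 0.065948 = 0.707806
Keeping only the sprinkler running-present terms gives 0.065948, so
  P(sprinkler running | wet lawn, overnight rain) = 0.065948 / 0.707806 ≈ 0.0932

P(sprinkler running | wet lawn, overnight rain) ≈ 0.0932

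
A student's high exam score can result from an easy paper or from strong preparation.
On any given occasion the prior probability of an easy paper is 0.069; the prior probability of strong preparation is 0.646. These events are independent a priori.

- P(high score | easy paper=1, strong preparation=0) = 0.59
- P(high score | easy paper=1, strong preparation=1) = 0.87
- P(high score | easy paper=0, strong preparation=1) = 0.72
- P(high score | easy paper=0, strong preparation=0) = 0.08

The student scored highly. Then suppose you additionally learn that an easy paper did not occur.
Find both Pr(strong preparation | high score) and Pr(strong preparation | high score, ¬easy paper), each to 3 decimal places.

Pr(strong preparation | high score) ≈ 0.920; Pr(strong preparation | high score, ¬easy paper) ≈ 0.943

Enumerate the 4 (easy paper, strong preparation) configurations and weight by the priors:
  P(high score) = 0.08×0.931×0.354 + 0.72×0.931×0.646 + 0.59×0.069×0.354 + 0.87×0.069×0.646
        = 0.026366 + 0.433027 + 0.014411 + 0.038779 = 0.512583
Keeping only the strong preparation-present terms gives 0.471806, so
  P(strong preparation | high score) = 0.471806 / 0.512583 ≈ 0.920

With the extra evidence:
Sum P(high score|·) weighted by the priors over both values of strong preparation:
  P(high score | ¬easy paper) = 0.08*0.354 + 0.72*0.646
        = 0.028320 + 0.465120 = 0.493440
Configurations with strong preparation contribute 0.465120, so
  P(strong preparation | high score, ¬easy paper) = 0.465120 / 0.493440 ≈ 0.943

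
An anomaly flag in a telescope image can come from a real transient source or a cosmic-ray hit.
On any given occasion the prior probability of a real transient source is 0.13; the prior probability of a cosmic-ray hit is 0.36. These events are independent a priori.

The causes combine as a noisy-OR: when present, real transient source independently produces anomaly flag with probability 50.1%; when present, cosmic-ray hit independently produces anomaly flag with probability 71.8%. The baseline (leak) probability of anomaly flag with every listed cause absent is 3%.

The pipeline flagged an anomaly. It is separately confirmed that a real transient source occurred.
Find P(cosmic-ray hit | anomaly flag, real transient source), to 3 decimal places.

P(cosmic-ray hit | anomaly flag, real transient source) ≈ 0.485

Under noisy-OR, P(anomaly flag | causes) = 1 − (1−0.03)·∏(1−qᵢ) over the active causes.
For the numerator, keep only cosmic-ray hit=true terms: 0.863504·0.36 = 0.310861
Denominator P(anomaly flag | real transient source): 0.51597·0.64 + 0.863504·0.36 = 0.641082
Posterior = 0.310861 / 0.641082 ≈ 0.485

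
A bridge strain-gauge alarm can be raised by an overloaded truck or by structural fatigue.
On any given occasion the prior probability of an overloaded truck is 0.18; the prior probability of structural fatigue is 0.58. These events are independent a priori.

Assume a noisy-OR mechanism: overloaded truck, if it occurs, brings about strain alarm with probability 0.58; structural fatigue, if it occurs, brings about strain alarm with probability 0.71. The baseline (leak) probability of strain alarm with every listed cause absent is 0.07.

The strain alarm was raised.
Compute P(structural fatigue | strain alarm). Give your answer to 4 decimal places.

Under noisy-OR, P(strain alarm | causes) = 1 − (1−0.07)·∏(1−qᵢ) over the active causes.
By total probability over the 4 (overloaded truck, structural fatigue) configurations:
  P(strain alarm) = 0.07·0.82·0.42 + 0.7303·0.82·0.58 + 0.6094·0.18·0.42 + 0.886726·0.18·0.58
        = 0.024108 + 0.347331 + 0.046071 + 0.092574 = 0.510084
Configurations with structural fatigue contribute 0.439905, so
  P(structural fatigue | strain alarm) = 0.439905 / 0.510084 ≈ 0.8624

P(structural fatigue | strain alarm) ≈ 0.8624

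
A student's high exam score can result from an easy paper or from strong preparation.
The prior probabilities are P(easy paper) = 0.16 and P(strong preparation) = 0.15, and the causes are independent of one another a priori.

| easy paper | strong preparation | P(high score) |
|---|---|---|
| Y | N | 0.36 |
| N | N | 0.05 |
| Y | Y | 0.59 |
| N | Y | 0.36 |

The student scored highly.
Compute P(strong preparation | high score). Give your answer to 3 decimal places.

P(strong preparation | high score) ≈ 0.413

P(high score) = 0.05×0.84×0.85 + 0.36×0.84×0.15 + 0.36×0.16×0.85 + 0.59×0.16×0.15 = 0.035700 + 0.045360 + 0.048960 + 0.014160 = 0.144180
The strong preparation-present share is 0.045360 + 0.014160 = 0.059520.
Hence the posterior is 0.059520/0.144180 ≈ 0.413.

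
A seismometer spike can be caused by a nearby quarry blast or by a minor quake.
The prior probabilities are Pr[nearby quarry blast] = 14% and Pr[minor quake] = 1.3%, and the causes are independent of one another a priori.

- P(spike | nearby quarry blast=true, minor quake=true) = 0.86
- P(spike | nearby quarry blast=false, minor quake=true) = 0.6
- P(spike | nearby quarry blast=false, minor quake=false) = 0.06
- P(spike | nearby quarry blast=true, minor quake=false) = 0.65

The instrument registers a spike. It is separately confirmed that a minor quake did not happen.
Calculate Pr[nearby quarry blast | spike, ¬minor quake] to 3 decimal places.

Weight on nearby quarry blast=true, given the evidence: 0.65·0.14 = 0.091000
Normalizer over all consistent configurations: 0.06·0.86 + 0.65·0.14 = 0.142600
Posterior = 0.091000 / 0.142600 ≈ 0.638

Pr[nearby quarry blast | spike, ¬minor quake] ≈ 0.638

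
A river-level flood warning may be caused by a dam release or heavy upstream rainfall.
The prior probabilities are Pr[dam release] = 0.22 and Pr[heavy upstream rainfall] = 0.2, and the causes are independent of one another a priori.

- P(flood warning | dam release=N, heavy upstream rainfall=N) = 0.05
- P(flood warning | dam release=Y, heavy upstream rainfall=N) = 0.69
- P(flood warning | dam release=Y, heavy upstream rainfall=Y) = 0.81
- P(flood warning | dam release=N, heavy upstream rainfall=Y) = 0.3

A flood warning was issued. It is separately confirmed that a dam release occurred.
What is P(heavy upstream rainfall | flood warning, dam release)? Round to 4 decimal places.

P(flood warning | dam release) = 0.69*0.8 + 0.81*0.2 = 0.552000 + 0.162000 = 0.714000
The heavy upstream rainfall-present share is 0.81*0.2 = 0.162000.
P(heavy upstream rainfall | flood warning, dam release) = 0.162000 / 0.714000 ≈ 0.2269

P(heavy upstream rainfall | flood warning, dam release) ≈ 0.2269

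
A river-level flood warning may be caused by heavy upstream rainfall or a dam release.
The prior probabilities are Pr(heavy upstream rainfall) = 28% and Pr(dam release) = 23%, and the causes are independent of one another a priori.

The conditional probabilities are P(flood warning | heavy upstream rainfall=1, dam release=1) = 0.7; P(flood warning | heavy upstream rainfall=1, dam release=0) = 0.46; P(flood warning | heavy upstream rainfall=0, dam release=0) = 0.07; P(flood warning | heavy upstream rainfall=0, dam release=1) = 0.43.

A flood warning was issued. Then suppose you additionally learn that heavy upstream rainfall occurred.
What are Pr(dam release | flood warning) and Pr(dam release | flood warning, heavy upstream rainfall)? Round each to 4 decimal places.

Pr(dam release | flood warning) ≈ 0.4573; Pr(dam release | flood warning, heavy upstream rainfall) ≈ 0.3125

Numerator (weight on configurations with dam release): 0.071208 + 0.045080 = 0.116288
Normalizer over all consistent configurations: 0.07×0.72×0.77 + 0.43×0.72×0.23 + 0.46×0.28×0.77 + 0.7×0.28×0.23 = 0.254272
P(dam release | flood warning) = 0.116288/0.254272 ≈ 0.4573

With the extra evidence:
Enumerate both values of dam release and weight by the priors:
  P(flood warning | heavy upstream rainfall) = 0.46*0.77 + 0.7*0.23
        = 0.354200 + 0.161000 = 0.515200
Configurations with dam release contribute 0.161000, so
  P(dam release | flood warning, heavy upstream rainfall) = 0.161000 / 0.515200 ≈ 0.3125
This is intercausal reasoning (explaining away): once heavy upstream rainfall accounts for the flood warning, dam release becomes less likely.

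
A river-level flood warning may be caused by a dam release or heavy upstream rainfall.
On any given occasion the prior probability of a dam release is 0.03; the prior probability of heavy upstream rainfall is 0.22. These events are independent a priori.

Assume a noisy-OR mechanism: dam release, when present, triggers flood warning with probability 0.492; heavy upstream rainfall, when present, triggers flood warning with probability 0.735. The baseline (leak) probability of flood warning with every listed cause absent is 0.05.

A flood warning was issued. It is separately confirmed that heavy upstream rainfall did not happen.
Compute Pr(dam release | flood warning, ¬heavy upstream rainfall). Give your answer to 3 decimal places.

Under noisy-OR, P(flood warning | causes) = 1 − (1−0.05)·∏(1−qᵢ) over the active causes.
Enumerate both values of dam release and weight by the priors:
  P(flood warning | ¬heavy upstream rainfall) = 0.05×0.97 + 0.5174×0.03
        = 0.048500 + 0.015522 = 0.064022
Keeping only the dam release-present terms gives 0.015522, so
  P(dam release | flood warning, ¬heavy upstream rainfall) = 0.015522 / 0.064022 ≈ 0.242

Pr(dam release | flood warning, ¬heavy upstream rainfall) ≈ 0.242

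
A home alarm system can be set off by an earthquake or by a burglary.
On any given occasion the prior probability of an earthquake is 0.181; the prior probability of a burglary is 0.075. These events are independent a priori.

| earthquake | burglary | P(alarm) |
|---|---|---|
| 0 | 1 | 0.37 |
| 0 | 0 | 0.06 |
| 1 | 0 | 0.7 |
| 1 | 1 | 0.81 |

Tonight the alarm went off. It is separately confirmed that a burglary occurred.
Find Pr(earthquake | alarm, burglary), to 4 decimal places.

Pr(earthquake | alarm, burglary) ≈ 0.3261

By total probability over both values of earthquake:
  P(alarm | burglary) = 0.37*0.819 + 0.81*0.181
        = 0.303030 + 0.146610 = 0.449640
Configurations with earthquake contribute 0.146610, so
  P(earthquake | alarm, burglary) = 0.146610 / 0.449640 ≈ 0.3261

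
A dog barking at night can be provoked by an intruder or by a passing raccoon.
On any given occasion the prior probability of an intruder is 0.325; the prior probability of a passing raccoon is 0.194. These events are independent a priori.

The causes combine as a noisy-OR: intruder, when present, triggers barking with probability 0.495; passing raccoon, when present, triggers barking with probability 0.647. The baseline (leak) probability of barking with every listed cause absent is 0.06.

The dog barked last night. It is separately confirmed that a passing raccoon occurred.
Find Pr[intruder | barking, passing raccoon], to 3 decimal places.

Pr[intruder | barking, passing raccoon] ≈ 0.375

Under noisy-OR, P(barking | causes) = 1 − (1−0.06)·∏(1−qᵢ) over the active causes.
Enumerate both values of intruder and weight by the priors:
  P(barking | passing raccoon) = 0.66818*0.675 + 0.832431*0.325
        = 0.451022 + 0.270540 = 0.721562
The terms with intruder present sum to 0.270540, so
  P(intruder | barking, passing raccoon) = 0.270540 / 0.721562 ≈ 0.375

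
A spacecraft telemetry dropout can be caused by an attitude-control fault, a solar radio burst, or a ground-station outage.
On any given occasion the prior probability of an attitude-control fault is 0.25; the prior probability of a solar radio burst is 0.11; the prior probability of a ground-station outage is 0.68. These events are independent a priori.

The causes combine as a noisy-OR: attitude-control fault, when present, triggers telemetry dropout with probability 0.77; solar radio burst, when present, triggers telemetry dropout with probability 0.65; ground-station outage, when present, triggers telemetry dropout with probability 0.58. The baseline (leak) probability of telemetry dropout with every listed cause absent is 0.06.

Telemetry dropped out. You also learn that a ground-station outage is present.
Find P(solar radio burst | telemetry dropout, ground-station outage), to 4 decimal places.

Under noisy-OR, P(telemetry dropout | causes) = 1 − (1−0.06)·∏(1−qᵢ) over the active causes.
By total probability over the 4 (attitude-control fault, solar radio burst) configurations:
  P(telemetry dropout | ground-station outage) = 0.6052×0.75×0.89 + 0.86182×0.75×0.11 + 0.909196×0.25×0.89 + 0.968219×0.25×0.11
        = 0.403971 + 0.071100 + 0.202296 + 0.026626 = 0.703993
Keeping only the solar radio burst-present terms gives 0.097726, so
  P(solar radio burst | telemetry dropout, ground-station outage) = 0.097726 / 0.703993 ≈ 0.1388

P(solar radio burst | telemetry dropout, ground-station outage) ≈ 0.1388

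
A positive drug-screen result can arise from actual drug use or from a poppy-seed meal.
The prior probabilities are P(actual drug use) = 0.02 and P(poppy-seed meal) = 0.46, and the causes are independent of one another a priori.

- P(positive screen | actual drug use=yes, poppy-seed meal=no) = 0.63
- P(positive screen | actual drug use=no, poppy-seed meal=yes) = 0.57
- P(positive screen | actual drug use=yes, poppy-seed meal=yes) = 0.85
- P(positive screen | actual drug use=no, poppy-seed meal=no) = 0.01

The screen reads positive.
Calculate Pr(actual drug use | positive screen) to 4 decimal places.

P(positive screen) = 0.01·0.98·0.54 + 0.57·0.98·0.46 + 0.63·0.02·0.54 + 0.85·0.02·0.46 = 0.005292 + 0.256956 + 0.006804 + 0.007820 = 0.276872
Of this, 0.014624 comes from 0.006804 + 0.007820 (the actual drug use=true cases).
So P(actual drug use | positive screen) = 0.014624/0.276872 ≈ 0.0528.

Pr(actual drug use | positive screen) ≈ 0.0528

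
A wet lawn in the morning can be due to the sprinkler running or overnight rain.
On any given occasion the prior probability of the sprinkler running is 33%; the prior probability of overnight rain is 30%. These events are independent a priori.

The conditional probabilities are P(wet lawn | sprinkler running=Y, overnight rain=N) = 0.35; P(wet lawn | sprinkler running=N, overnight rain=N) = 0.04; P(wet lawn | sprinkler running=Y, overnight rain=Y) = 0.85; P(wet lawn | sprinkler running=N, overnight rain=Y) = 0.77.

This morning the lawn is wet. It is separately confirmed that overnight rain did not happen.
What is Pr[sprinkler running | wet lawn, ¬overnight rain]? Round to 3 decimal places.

Pr[sprinkler running | wet lawn, ¬overnight rain] ≈ 0.812

Enumerate both values of sprinkler running and weight by the priors:
  P(wet lawn | ¬overnight rain) = 0.04·0.67 + 0.35·0.33
        = 0.026800 + 0.115500 = 0.142300
Keeping only the sprinkler running-present terms gives 0.115500, so
  P(sprinkler running | wet lawn, ¬overnight rain) = 0.115500 / 0.142300 ≈ 0.812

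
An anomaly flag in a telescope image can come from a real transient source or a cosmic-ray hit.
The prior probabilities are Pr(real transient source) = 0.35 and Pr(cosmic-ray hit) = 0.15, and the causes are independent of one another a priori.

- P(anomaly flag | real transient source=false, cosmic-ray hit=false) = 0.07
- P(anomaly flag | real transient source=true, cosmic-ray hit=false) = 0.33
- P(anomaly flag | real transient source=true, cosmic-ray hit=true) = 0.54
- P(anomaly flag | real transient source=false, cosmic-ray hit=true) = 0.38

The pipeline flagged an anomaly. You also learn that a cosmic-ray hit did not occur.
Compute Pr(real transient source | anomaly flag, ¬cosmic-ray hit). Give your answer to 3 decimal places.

For the numerator, keep only real transient source=true terms: 0.33·0.35 = 0.115500
Denominator P(anomaly flag | ¬cosmic-ray hit): 0.07·0.65 + 0.33·0.35 = 0.161000
P(real transient source | anomaly flag, ¬cosmic-ray hit) = 0.115500/0.161000 ≈ 0.717

Pr(real transient source | anomaly flag, ¬cosmic-ray hit) ≈ 0.717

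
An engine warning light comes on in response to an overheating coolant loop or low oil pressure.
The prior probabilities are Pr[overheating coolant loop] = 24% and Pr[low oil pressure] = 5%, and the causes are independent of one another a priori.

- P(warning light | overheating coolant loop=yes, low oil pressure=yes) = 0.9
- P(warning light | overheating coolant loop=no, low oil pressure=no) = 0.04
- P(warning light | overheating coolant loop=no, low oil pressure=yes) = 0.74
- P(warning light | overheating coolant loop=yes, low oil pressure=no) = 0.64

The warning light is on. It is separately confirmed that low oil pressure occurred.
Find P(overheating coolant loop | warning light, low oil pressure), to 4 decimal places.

Sum P(warning light|·) weighted by the priors over both values of overheating coolant loop:
  P(warning light | low oil pressure) = 0.74·0.76 + 0.9·0.24
        = 0.562400 + 0.216000 = 0.778400
Configurations with overheating coolant loop contribute 0.216000, so
  P(overheating coolant loop | warning light, low oil pressure) = 0.216000 / 0.778400 ≈ 0.2775

P(overheating coolant loop | warning light, low oil pressure) ≈ 0.2775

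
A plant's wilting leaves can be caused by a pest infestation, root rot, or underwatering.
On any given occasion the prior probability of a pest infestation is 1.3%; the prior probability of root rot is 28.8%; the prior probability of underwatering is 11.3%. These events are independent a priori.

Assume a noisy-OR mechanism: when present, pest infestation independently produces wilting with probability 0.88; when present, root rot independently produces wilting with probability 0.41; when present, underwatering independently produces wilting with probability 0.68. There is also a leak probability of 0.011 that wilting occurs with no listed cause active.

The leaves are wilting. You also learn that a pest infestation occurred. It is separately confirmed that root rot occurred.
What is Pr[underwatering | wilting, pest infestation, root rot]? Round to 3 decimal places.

Pr[underwatering | wilting, pest infestation, root rot] ≈ 0.118

Under noisy-OR, P(wilting | causes) = 1 − (1−0.011)·∏(1−qᵢ) over the active causes.
For the numerator, keep only underwatering=true terms: 0.977593*0.113 = 0.110468
Normalizer over all consistent configurations: 0.929979*0.887 + 0.977593*0.113 = 0.935359
P(underwatering | wilting, pest infestation, root rot) = 0.110468/0.935359 ≈ 0.118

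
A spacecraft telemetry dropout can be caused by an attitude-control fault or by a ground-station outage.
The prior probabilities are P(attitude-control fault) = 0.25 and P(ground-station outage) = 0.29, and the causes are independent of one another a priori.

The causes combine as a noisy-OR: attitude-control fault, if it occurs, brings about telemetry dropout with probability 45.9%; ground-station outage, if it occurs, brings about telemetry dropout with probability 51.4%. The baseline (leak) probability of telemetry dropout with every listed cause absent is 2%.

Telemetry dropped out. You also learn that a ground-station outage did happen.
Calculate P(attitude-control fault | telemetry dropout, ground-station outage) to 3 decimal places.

P(attitude-control fault | telemetry dropout, ground-station outage) ≈ 0.321

Under noisy-OR, P(telemetry dropout | causes) = 1 − (1−0.02)·∏(1−qᵢ) over the active causes.
P(telemetry dropout | ground-station outage) = 0.52372*0.75 + 0.742333*0.25 = 0.392790 + 0.185583 = 0.578373
The attitude-control fault-present share is 0.742333*0.25 = 0.185583.
P(attitude-control fault | telemetry dropout, ground-station outage) = 0.185583 / 0.578373 ≈ 0.321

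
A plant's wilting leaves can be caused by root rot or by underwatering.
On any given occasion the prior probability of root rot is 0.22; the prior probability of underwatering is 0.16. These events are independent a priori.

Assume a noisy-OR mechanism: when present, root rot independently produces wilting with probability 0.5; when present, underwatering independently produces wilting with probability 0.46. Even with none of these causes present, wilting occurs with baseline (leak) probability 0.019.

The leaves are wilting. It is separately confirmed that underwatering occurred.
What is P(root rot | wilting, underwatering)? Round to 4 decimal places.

Under noisy-OR, P(wilting | causes) = 1 − (1−0.019)·∏(1−qᵢ) over the active causes.
P(wilting | underwatering) = 0.47026×0.78 + 0.73513×0.22 = 0.366803 + 0.161729 = 0.528532
The root rot-present share is 0.73513×0.22 = 0.161729.
So P(root rot | wilting, underwatering) = 0.161729/0.528532 ≈ 0.3060.

P(root rot | wilting, underwatering) ≈ 0.3060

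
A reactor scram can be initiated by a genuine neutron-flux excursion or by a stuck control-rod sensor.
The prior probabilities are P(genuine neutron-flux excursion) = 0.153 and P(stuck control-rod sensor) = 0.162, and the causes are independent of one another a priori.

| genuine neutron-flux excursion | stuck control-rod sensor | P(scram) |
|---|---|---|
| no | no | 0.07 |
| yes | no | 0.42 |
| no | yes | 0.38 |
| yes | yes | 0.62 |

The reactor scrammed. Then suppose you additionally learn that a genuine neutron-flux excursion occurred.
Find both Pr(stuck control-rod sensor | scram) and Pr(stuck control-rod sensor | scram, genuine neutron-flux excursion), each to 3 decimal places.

Pr(stuck control-rod sensor | scram) ≈ 0.395; Pr(stuck control-rod sensor | scram, genuine neutron-flux excursion) ≈ 0.222

P(scram) = 0.07*0.847*0.838 + 0.38*0.847*0.162 + 0.42*0.153*0.838 + 0.62*0.153*0.162 = 0.049685 + 0.052141 + 0.053850 + 0.015367 = 0.171043
Of this, 0.067508 comes from 0.052141 + 0.015367 (the stuck control-rod sensor=true cases).
P(stuck control-rod sensor | scram) = 0.067508 / 0.171043 ≈ 0.395

With the extra evidence:
Weight on stuck control-rod sensor=true, given the evidence: 0.62·0.162 = 0.100440
Denominator P(scram | genuine neutron-flux excursion): 0.42·0.838 + 0.62·0.162 = 0.452400
Posterior = 0.100440 / 0.452400 ≈ 0.222
This is intercausal reasoning (explaining away): once genuine neutron-flux excursion accounts for the scram, stuck control-rod sensor becomes less likely.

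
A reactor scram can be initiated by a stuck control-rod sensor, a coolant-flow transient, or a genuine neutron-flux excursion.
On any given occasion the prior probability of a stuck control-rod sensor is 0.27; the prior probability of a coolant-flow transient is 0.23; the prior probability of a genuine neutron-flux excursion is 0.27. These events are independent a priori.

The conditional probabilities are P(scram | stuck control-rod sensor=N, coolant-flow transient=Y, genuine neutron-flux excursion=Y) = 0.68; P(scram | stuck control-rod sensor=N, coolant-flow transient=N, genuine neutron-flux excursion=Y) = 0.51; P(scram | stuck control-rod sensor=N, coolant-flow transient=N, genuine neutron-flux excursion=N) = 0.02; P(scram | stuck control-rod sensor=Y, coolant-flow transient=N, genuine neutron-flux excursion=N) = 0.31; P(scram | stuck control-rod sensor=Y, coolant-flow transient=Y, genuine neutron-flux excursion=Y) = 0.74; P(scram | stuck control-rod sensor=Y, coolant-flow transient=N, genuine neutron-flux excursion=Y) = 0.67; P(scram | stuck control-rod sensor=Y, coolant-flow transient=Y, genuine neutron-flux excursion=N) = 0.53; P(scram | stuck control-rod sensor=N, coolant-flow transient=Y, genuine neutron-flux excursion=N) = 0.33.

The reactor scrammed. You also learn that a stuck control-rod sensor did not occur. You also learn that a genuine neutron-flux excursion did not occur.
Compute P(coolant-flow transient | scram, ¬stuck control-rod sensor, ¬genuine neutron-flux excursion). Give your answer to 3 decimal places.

For the numerator, keep only coolant-flow transient=true terms: 0.33×0.23 = 0.075900
Normalizer over all consistent configurations: 0.02×0.77 + 0.33×0.23 = 0.091300
Posterior = 0.075900 / 0.091300 ≈ 0.831

P(coolant-flow transient | scram, ¬stuck control-rod sensor, ¬genuine neutron-flux excursion) ≈ 0.831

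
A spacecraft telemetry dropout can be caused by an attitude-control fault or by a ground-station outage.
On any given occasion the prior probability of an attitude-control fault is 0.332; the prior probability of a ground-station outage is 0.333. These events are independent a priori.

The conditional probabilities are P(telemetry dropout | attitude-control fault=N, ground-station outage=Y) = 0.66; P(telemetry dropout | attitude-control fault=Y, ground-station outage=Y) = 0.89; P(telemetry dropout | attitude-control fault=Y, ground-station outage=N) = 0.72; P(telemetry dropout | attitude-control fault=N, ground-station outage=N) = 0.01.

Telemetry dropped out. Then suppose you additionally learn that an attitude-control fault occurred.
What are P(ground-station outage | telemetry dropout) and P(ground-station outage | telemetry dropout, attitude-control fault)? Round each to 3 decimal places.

For the numerator, keep only ground-station outage=true terms: 0.146813 + 0.098395 = 0.245208
The normalizing constant is 0.01*0.668*0.667 + 0.66*0.668*0.333 + 0.72*0.332*0.667 + 0.89*0.332*0.333 = 0.409104
Posterior = 0.245208 / 0.409104 ≈ 0.599

With the extra evidence:
P(telemetry dropout | attitude-control fault) = 0.72·0.667 + 0.89·0.333 = 0.480240 + 0.296370 = 0.776610
Restricting to configurations with ground-station outage present: 0.89·0.333 = 0.296370.
Hence the posterior is 0.296370/0.776610 ≈ 0.382.
This is intercausal reasoning (explaining away): once attitude-control fault accounts for the telemetry dropout, ground-station outage becomes less likely.

P(ground-station outage | telemetry dropout) ≈ 0.599; P(ground-station outage | telemetry dropout, attitude-control fault) ≈ 0.382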